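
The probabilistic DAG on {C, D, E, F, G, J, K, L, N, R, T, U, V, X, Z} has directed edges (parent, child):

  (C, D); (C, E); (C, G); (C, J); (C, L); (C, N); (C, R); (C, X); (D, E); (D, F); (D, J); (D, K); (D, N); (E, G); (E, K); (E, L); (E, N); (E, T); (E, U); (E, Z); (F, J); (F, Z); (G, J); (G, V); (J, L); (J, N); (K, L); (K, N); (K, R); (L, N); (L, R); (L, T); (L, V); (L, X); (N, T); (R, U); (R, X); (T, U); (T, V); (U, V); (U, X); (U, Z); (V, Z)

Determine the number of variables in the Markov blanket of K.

7

Parents of K: D, E.
K's children: L, N, R.
For each child, the remaining parents (spouses of K):
  parents(L) \ {K} = {C, E, J}.
  parents(N) \ {K} = {C, D, E, J, L}.
  parents(R) \ {K} = {C, L}.
MB(K) = {C, D, E, J, L, N, R}, which has 7 nodes.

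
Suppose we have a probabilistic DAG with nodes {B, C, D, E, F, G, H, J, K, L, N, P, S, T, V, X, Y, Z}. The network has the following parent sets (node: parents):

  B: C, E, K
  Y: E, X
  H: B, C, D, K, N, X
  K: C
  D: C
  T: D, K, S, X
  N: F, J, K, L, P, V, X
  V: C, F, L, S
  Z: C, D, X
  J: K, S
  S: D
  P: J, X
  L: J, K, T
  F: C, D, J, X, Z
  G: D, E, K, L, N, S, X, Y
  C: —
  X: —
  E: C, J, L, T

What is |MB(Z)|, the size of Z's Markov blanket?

Z has parents C, D, X.
Z has child F.
Other parents of Z's children:
  F's other parents are C, D, J, X.
MB(Z) = {C, D, F, J, X}, which has 5 nodes.

5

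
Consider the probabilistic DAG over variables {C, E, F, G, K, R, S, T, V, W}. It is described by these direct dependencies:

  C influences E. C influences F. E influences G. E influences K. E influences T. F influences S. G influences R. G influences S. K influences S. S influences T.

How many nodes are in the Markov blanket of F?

4

Parents of F: C.
F's children: S.
Other parents of F's children:
  S also has parents G, K.
MB(F) = {C, G, K, S}, which has 4 nodes.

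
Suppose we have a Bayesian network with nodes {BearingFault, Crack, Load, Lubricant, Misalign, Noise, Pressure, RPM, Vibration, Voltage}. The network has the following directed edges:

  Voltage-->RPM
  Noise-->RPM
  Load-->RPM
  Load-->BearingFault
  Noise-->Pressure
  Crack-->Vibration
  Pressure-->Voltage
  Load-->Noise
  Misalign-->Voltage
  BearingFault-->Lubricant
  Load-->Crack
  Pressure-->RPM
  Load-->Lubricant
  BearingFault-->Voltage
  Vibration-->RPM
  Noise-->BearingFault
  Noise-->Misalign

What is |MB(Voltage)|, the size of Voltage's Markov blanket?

Voltage has parents BearingFault, Misalign, Pressure.
Children of Voltage: RPM.
Other parents of Voltage's children:
  parents(RPM) \ {Voltage} = {Load, Noise, Pressure, Vibration}.
MB(Voltage) = {BearingFault, Load, Misalign, Noise, Pressure, RPM, Vibration}, which has 7 nodes.

7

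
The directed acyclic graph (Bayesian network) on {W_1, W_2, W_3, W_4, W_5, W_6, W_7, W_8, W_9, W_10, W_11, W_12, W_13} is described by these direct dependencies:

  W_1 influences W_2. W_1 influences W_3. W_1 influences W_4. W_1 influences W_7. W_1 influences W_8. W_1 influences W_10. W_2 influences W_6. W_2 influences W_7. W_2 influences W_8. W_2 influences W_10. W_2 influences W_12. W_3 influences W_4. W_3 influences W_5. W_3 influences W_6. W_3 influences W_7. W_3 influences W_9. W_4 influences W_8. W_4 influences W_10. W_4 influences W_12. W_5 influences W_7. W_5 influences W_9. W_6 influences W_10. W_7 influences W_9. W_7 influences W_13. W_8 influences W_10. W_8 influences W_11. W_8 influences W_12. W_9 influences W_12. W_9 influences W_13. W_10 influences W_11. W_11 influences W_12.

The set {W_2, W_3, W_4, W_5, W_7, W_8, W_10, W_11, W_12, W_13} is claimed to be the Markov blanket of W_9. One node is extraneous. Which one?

Pa(W_9) = {W_3, W_5, W_7}.
Ch(W_9) = {W_12, W_13}.
Co-parents of W_9 (other parents of its children):
  W_12 also has parents W_2, W_4, W_8, W_11.
  W_13 also has parent W_7.
MB(W_9) = {W_2, W_3, W_4, W_5, W_7, W_8, W_11, W_12, W_13}.
W_10 is neither a parent, child, nor co-parent of W_9, so it does not belong.

W_10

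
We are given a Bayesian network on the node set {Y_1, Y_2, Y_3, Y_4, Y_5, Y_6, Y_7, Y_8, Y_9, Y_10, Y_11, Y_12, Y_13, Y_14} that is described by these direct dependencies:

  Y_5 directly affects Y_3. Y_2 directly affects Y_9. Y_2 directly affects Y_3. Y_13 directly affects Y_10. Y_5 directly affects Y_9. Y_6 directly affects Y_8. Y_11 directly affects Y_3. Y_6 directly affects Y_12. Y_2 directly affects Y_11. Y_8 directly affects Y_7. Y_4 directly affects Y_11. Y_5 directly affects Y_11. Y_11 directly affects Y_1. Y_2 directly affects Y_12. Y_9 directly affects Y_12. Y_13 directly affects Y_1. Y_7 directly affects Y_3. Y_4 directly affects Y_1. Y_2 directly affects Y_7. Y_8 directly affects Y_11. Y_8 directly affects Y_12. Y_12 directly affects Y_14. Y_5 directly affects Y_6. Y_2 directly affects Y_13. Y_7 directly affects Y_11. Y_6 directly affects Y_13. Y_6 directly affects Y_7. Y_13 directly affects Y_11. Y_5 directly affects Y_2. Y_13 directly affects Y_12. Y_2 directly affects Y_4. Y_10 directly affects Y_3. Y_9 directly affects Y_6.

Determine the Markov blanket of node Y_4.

{Y_1, Y_2, Y_5, Y_7, Y_8, Y_11, Y_13}

Y_4's parents: Y_2.
Y_4's children: Y_1, Y_11.
Co-parents of Y_4 (other parents of its children):
  Y_11's other parents are Y_2, Y_5, Y_7, Y_8, Y_13.
  parents(Y_1) \ {Y_4} = {Y_11, Y_13}.
So the Markov blanket of Y_4 is {Y_1, Y_2, Y_5, Y_7, Y_8, Y_11, Y_13}.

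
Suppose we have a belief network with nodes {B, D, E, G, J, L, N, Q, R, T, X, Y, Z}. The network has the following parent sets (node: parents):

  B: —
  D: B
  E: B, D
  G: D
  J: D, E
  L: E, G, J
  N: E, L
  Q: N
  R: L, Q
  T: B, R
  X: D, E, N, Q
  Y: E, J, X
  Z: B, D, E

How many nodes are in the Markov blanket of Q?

6

By definition, MB(Q) is built from Q's parents, Q's children, and the co-parents of Q.
Pa(Q) = {N}.
Q has children R, X.
For each child, the remaining parents (spouses of Q):
  R: L
  X: D, E, N
MB(Q) = {D, E, L, N, R, X}, which has 6 nodes.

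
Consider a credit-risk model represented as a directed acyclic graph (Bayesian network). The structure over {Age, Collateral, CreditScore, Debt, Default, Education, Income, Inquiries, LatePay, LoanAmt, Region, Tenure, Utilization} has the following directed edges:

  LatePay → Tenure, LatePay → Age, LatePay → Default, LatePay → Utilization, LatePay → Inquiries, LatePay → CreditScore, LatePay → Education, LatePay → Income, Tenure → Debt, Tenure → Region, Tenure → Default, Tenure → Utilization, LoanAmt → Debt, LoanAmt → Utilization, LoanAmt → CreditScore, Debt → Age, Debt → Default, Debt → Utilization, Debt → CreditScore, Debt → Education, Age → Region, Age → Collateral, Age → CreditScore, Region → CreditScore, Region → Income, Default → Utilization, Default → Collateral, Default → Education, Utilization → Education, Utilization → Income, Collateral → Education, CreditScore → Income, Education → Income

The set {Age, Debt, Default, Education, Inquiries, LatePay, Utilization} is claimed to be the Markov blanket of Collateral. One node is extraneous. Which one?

Recall MB(v) = parents ∪ children ∪ spouses, where spouses are the other parents of v's children.
Collateral's parents: Age, Default.
Children of Collateral: Education.
For each child, the remaining parents (spouses of Collateral):
  parents(Education) \ {Collateral} = {Debt, Default, LatePay, Utilization}.
MB(Collateral) = {Age, Debt, Default, Education, LatePay, Utilization}.
Inquiries is neither a parent, child, nor co-parent of Collateral, so it does not belong.

Inquiries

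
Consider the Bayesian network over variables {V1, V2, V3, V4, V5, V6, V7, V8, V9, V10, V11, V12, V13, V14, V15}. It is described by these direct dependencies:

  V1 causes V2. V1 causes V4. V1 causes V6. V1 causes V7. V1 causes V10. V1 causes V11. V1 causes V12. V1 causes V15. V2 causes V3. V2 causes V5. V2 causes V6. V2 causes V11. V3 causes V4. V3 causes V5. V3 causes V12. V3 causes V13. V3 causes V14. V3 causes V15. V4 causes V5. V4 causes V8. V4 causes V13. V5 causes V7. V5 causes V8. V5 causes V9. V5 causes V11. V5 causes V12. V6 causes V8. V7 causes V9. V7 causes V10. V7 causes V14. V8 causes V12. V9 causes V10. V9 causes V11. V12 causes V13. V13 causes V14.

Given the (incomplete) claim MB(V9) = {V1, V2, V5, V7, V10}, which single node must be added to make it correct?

V11

Pa(V9) = {V5, V7}.
Ch(V9) = {V10, V11}.
For each child, the remaining parents (spouses of V9):
  parents(V10) \ {V9} = {V1, V7}.
  V11's other parents are V1, V2, V5.
MB(V9) = {V1, V2, V5, V7, V10, V11}.
Comparing with the claimed set, V11 is missing.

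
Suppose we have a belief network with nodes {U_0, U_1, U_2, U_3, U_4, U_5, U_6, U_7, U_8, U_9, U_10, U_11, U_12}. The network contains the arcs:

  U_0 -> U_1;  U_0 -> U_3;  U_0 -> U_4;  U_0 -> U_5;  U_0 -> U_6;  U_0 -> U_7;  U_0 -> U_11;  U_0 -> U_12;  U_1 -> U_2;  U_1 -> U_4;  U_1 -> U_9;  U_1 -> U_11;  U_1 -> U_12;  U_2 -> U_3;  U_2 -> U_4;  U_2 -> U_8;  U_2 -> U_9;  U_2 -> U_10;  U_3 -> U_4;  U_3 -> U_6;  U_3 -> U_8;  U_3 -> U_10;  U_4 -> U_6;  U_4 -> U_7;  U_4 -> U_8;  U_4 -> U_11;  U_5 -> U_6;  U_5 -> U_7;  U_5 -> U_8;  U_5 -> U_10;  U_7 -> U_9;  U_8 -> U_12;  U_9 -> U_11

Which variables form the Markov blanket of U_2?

The Markov blanket of a node is its parents, its children, and the other parents of its children.
Ch(U_2) = {U_3, U_4, U_8, U_9, U_10}.
Parents of U_2: U_1.
Co-parents of U_2 (other parents of its children):
  U_3: U_0
  U_4: U_0, U_1, U_3
  U_8: U_3, U_4, U_5
  U_9: U_1, U_7
  U_10: U_3, U_5
Taking the union gives {U_0, U_1, U_3, U_4, U_5, U_7, U_8, U_9, U_10}.

{U_0, U_1, U_3, U_4, U_5, U_7, U_8, U_9, U_10}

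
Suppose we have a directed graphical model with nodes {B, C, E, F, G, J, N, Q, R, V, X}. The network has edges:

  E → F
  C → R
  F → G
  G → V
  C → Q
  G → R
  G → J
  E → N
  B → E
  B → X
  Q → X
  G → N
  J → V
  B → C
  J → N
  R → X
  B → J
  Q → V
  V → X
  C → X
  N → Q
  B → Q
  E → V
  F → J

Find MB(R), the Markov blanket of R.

The Markov blanket of a node is its parents, its children, and the other parents of its children.
R's parents: C, G.
Children of R: X.
Other parents of R's children:
  X: B, C, Q, V
MB(R) = {B, C, G, Q, V, X}.

{B, C, G, Q, V, X}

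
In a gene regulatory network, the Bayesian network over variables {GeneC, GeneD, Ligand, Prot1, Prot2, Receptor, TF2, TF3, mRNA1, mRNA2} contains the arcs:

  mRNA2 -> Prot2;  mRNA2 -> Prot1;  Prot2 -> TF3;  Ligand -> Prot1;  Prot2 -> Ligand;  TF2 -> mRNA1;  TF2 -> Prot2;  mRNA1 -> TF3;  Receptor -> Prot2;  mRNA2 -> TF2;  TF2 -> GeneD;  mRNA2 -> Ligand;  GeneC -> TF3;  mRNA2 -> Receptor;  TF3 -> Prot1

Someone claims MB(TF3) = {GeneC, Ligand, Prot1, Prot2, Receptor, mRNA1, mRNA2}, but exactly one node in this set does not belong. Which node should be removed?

Receptor

By definition, MB(TF3) is built from TF3's parents, TF3's children, and the co-parents of TF3.
TF3's parents: GeneC, Prot2, mRNA1.
Children of TF3: Prot1.
Parents of each child, excluding TF3:
  Prot1: Ligand, mRNA2
MB(TF3) = {GeneC, Ligand, Prot1, Prot2, mRNA1, mRNA2}.
Receptor is neither a parent, child, nor co-parent of TF3, so it does not belong.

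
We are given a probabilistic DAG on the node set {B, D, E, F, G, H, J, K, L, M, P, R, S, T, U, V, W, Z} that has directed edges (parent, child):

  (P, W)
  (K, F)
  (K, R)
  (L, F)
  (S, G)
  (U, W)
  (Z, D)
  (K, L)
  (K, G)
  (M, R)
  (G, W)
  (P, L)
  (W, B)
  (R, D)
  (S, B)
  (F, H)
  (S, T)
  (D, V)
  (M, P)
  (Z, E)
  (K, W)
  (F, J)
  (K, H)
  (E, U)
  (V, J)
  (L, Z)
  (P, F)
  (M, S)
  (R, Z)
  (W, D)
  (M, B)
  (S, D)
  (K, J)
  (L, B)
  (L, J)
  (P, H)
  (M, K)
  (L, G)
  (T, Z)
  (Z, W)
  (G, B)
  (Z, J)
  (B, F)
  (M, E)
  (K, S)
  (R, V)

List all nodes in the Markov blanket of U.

Ch(U) = {W}.
Pa(U) = {E}.
Other parents of U's children:
  W also has parents G, K, P, Z.
So the Markov blanket of U is {E, G, K, P, W, Z}.

{E, G, K, P, W, Z}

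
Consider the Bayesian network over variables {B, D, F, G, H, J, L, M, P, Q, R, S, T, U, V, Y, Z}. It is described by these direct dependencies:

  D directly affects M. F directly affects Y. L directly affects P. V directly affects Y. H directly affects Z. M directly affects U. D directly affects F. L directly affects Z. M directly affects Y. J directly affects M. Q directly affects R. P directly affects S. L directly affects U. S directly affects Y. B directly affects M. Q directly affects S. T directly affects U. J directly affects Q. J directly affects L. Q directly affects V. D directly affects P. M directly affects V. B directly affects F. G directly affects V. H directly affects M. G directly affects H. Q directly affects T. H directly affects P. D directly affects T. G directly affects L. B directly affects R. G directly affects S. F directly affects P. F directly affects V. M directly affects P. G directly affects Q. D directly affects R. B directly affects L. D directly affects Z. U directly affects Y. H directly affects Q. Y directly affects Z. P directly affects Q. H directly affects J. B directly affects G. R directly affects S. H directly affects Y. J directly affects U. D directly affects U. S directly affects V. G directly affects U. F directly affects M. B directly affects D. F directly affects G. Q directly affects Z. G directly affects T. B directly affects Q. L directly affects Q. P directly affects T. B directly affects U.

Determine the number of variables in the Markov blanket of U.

The Markov blanket of a node is its parents, its children, and the other parents of its children.
U has child Y.
Pa(U) = {B, D, G, J, L, M, T}.
For each child, the remaining parents (spouses of U):
  Y also has parents F, H, M, S, V.
MB(U) = {B, D, F, G, H, J, L, M, S, T, V, Y}, which has 12 nodes.

12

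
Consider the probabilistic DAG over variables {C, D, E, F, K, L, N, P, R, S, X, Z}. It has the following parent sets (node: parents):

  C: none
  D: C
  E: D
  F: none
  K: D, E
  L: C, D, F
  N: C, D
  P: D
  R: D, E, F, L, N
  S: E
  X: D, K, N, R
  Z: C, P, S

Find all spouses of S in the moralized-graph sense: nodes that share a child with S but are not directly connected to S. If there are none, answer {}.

{C, P}

Children of S: Z.
  parents(Z) \ {S} = {C, P}.
Excluding nodes already adjacent to S (E, Z), the co-parent-only contribution is {C, P}.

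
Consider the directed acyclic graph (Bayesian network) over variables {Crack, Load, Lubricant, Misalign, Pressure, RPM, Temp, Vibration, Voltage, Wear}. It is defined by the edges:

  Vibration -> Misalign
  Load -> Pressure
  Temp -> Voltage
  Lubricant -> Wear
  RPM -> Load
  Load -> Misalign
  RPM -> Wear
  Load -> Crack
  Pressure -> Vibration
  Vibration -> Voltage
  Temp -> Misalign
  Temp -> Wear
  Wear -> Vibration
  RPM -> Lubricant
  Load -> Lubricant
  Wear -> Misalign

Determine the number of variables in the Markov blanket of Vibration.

6

Pa(Vibration) = {Pressure, Wear}.
Vibration's children: Misalign, Voltage.
For each child, the remaining parents (spouses of Vibration):
  Misalign also has parents Load, Temp, Wear.
  parents(Voltage) \ {Vibration} = {Temp}.
MB(Vibration) = {Load, Misalign, Pressure, Temp, Voltage, Wear}, which has 6 nodes.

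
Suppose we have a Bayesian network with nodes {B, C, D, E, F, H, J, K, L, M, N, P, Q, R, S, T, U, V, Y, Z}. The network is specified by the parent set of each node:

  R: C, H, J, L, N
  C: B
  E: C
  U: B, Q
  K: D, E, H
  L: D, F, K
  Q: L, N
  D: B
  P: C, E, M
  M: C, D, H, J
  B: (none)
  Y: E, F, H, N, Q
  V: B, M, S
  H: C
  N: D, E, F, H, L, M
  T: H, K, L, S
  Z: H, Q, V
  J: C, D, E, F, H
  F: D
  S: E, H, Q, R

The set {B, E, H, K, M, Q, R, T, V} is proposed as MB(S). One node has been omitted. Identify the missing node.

L

By definition, MB(S) is built from S's parents, S's children, and the co-parents of S.
S has parents E, H, Q, R.
Children of S: T, V.
Parents of each child, excluding S:
  T: H, K, L
  V: B, M
MB(S) = {B, E, H, K, L, M, Q, R, T, V}.
Comparing with the claimed set, L is missing.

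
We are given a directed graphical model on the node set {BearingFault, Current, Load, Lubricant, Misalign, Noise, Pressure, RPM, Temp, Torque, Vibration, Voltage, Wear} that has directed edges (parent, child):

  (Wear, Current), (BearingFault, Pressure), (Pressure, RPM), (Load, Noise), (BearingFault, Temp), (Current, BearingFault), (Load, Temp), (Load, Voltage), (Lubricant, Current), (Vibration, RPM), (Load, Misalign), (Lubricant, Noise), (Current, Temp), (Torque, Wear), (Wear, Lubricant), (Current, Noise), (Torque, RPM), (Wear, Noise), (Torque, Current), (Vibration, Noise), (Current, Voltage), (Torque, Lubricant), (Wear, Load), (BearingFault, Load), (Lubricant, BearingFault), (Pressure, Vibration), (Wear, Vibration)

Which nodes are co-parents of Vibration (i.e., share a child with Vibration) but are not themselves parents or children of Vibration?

{Current, Load, Lubricant, Torque}

Children of Vibration: Noise, RPM.
  Noise also has parents Current, Load, Lubricant, Wear.
  RPM's other parents are Pressure, Torque.
Excluding nodes already adjacent to Vibration (Noise, Pressure, RPM, Wear), the co-parent-only contribution is {Current, Load, Lubricant, Torque}.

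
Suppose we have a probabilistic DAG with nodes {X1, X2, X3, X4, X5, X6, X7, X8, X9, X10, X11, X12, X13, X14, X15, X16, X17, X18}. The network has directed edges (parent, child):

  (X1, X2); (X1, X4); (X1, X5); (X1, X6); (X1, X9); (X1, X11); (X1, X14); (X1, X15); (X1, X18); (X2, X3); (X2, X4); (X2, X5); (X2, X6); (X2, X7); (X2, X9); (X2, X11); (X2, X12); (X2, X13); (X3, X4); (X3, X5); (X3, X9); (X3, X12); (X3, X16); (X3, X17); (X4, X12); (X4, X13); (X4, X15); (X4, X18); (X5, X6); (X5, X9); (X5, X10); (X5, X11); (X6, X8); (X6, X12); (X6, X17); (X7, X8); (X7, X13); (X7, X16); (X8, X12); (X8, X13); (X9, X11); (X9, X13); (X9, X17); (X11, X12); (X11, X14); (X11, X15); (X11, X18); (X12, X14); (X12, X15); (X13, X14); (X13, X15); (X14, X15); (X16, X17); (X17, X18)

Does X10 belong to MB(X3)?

X3's parents: X2.
X3 has children X4, X5, X9, X12, X16, X17.
Parents of each child, excluding X3:
  X4: X1, X2
  X5: X1, X2
  X9: X1, X2, X5
  X12: X2, X4, X6, X8, X11
  X16: X7
  X17: X6, X9, X16
MB(X3) = {X1, X2, X4, X5, X6, X7, X8, X9, X11, X12, X16, X17}; X10 is not in this set.

No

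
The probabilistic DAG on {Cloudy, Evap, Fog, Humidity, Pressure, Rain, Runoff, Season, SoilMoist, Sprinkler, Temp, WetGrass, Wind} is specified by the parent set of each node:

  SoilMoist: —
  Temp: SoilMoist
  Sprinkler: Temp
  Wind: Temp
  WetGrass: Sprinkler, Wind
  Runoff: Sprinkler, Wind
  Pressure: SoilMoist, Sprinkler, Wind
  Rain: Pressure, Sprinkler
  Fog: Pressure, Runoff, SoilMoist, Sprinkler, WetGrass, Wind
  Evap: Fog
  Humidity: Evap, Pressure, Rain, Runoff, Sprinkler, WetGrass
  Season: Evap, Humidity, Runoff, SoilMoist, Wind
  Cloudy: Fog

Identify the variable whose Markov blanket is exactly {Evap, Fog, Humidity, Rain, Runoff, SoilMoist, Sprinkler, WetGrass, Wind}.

Pressure

The target node must have every member of {Evap, Fog, Humidity, Rain, Runoff, SoilMoist, Sprinkler, WetGrass, Wind} as a parent, child, or co-parent, and no others.
Parents of Pressure: SoilMoist, Sprinkler, Wind; children: Fog, Humidity, Rain; co-parents: Evap, Rain, Runoff, SoilMoist, Sprinkler, WetGrass, Wind.
These exactly cover the given set, so the node is Pressure.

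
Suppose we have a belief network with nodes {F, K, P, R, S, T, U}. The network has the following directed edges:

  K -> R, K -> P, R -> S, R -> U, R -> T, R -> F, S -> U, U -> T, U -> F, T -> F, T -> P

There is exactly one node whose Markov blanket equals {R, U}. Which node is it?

S

The target node must have every member of {R, U} as a parent, child, or co-parent, and no others.
Parents of S: R; children: U; co-parents: R.
These exactly cover the given set, so the node is S.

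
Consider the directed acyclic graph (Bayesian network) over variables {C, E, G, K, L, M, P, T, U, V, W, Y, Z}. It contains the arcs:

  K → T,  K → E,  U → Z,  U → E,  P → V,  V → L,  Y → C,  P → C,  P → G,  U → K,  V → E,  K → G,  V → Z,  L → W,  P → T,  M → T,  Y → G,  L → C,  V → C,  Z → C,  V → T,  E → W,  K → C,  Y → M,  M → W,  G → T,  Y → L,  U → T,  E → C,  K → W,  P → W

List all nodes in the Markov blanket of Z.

Recall MB(v) = parents ∪ children ∪ spouses, where spouses are the other parents of v's children.
Pa(Z) = {U, V}.
Z has child C.
For each child, the remaining parents (spouses of Z):
  C's other parents are E, K, L, P, V, Y.
MB(Z) = {C, E, K, L, P, U, V, Y}.

{C, E, K, L, P, U, V, Y}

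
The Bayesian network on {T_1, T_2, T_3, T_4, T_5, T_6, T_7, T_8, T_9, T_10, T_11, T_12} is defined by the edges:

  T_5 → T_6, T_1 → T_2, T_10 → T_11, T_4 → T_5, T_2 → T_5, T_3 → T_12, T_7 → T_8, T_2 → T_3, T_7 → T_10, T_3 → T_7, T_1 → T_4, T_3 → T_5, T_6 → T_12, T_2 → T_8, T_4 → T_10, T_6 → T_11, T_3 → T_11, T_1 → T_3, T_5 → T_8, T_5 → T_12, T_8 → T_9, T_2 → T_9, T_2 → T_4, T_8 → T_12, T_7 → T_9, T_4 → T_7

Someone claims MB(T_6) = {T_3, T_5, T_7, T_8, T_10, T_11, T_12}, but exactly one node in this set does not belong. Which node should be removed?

T_7

Parents of T_6: T_5.
Ch(T_6) = {T_11, T_12}.
Other parents of T_6's children:
  T_11 also has parents T_3, T_10.
  T_12's other parents are T_3, T_5, T_8.
MB(T_6) = {T_3, T_5, T_8, T_10, T_11, T_12}.
T_7 is neither a parent, child, nor co-parent of T_6, so it does not belong.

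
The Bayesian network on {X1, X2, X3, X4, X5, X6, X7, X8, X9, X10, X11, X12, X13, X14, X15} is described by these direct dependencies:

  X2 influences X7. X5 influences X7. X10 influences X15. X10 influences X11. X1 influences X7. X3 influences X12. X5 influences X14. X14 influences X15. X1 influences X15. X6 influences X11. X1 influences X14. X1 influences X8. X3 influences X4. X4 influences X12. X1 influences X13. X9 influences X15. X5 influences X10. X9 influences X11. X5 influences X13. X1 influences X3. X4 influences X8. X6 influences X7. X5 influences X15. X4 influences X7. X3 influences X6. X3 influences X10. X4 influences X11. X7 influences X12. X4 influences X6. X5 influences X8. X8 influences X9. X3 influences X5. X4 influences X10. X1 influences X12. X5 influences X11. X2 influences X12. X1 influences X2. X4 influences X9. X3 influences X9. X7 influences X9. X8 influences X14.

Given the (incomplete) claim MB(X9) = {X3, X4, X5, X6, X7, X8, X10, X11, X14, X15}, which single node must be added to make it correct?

X1

A node's Markov blanket = Pa ∪ Ch ∪ (parents of Ch other than the node itself).
Pa(X9) = {X3, X4, X7, X8}.
Children of X9: X11, X15.
Other parents of X9's children:
  X11 also has parents X4, X5, X6, X10.
  X15 also has parents X1, X5, X10, X14.
MB(X9) = {X1, X3, X4, X5, X6, X7, X8, X10, X11, X14, X15}.
Comparing with the claimed set, X1 is missing.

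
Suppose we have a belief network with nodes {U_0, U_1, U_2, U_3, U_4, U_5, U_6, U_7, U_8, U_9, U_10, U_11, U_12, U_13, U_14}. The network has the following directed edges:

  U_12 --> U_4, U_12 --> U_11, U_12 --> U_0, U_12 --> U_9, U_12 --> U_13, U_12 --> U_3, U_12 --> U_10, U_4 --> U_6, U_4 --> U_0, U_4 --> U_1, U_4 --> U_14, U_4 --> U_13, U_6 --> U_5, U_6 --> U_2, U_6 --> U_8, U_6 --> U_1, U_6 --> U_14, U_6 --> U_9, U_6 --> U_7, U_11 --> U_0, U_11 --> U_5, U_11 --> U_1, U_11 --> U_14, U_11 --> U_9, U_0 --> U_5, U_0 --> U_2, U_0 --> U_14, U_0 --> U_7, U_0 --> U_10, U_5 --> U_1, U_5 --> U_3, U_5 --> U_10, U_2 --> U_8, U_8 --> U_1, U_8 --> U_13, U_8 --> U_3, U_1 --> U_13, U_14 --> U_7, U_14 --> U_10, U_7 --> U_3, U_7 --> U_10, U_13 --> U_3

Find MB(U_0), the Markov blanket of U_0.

Parents of U_0: U_4, U_11, U_12.
Children of U_0: U_2, U_5, U_7, U_10, U_14.
Parents of each child, excluding U_0:
  parents(U_5) \ {U_0} = {U_6, U_11}.
  parents(U_2) \ {U_0} = {U_6}.
  U_14 also has parents U_4, U_6, U_11.
  U_7's other parents are U_6, U_14.
  parents(U_10) \ {U_0} = {U_5, U_7, U_12, U_14}.
Union: {U_4, U_11, U_12} ∪ {U_2, U_5, U_7, U_10, U_14} ∪ {U_4, U_5, U_6, U_7, U_11, U_12, U_14} = {U_2, U_4, U_5, U_6, U_7, U_10, U_11, U_12, U_14}.

{U_2, U_4, U_5, U_6, U_7, U_10, U_11, U_12, U_14}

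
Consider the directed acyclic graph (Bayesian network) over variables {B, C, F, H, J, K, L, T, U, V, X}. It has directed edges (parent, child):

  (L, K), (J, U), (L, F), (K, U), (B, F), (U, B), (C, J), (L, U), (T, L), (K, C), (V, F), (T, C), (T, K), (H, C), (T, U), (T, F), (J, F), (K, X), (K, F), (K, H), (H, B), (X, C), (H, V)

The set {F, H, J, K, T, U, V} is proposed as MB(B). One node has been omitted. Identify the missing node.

The Markov blanket of a node is its parents, its children, and the other parents of its children.
B's children: F.
Parents of B: H, U.
Other parents of B's children:
  parents(F) \ {B} = {J, K, L, T, V}.
MB(B) = {F, H, J, K, L, T, U, V}.
Comparing with the claimed set, L is missing.

L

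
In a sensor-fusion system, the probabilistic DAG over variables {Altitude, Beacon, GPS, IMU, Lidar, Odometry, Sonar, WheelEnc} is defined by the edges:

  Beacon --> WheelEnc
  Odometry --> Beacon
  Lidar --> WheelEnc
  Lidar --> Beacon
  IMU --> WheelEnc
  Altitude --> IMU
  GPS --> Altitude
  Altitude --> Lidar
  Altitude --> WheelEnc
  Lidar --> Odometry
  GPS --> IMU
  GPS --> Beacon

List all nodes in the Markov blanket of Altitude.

{Beacon, GPS, IMU, Lidar, WheelEnc}

A node's Markov blanket = Pa ∪ Ch ∪ (parents of Ch other than the node itself).
Children of Altitude: IMU, Lidar, WheelEnc.
Altitude has parent GPS.
Parents of each child, excluding Altitude:
  Lidar: —
  IMU: GPS
  WheelEnc: Beacon, IMU, Lidar
Union: {GPS} ∪ {IMU, Lidar, WheelEnc} ∪ {Beacon, GPS, IMU, Lidar} = {Beacon, GPS, IMU, Lidar, WheelEnc}.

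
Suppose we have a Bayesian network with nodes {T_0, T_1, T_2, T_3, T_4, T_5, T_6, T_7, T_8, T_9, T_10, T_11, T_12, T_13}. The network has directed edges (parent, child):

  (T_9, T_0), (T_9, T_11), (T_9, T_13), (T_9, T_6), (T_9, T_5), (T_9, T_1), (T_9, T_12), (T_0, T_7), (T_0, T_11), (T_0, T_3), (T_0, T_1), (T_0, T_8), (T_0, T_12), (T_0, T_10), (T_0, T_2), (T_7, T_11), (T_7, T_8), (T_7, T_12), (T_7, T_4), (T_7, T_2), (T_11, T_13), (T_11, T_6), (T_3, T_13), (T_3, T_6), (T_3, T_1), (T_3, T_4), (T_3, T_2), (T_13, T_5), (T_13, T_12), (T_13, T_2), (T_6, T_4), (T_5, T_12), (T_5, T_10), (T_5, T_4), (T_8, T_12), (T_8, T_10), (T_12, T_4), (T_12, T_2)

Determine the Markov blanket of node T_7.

Parents of T_7: T_0.
Children of T_7: T_2, T_4, T_8, T_11, T_12.
Parents of each child, excluding T_7:
  T_11's other parents are T_0, T_9.
  T_8's other parent is T_0.
  parents(T_12) \ {T_7} = {T_0, T_5, T_8, T_9, T_13}.
  parents(T_4) \ {T_7} = {T_3, T_5, T_6, T_12}.
  T_2 also has parents T_0, T_3, T_12, T_13.
Taking the union gives {T_0, T_2, T_3, T_4, T_5, T_6, T_8, T_9, T_11, T_12, T_13}.

{T_0, T_2, T_3, T_4, T_5, T_6, T_8, T_9, T_11, T_12, T_13}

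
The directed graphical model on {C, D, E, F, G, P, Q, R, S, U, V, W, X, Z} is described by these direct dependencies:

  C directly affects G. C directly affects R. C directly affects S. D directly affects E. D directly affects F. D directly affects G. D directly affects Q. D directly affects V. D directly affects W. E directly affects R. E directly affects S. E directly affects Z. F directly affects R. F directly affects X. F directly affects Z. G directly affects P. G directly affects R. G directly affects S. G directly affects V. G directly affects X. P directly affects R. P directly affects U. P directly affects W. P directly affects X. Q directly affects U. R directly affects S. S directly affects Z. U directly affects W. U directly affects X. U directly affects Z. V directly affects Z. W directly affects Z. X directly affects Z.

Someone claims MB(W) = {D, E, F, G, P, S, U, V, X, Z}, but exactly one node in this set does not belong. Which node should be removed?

Recall MB(v) = parents ∪ children ∪ spouses, where spouses are the other parents of v's children.
W's parents: D, P, U.
W's children: Z.
Parents of each child, excluding W:
  Z: E, F, S, U, V, X
MB(W) = {D, E, F, P, S, U, V, X, Z}.
G is neither a parent, child, nor co-parent of W, so it does not belong.

G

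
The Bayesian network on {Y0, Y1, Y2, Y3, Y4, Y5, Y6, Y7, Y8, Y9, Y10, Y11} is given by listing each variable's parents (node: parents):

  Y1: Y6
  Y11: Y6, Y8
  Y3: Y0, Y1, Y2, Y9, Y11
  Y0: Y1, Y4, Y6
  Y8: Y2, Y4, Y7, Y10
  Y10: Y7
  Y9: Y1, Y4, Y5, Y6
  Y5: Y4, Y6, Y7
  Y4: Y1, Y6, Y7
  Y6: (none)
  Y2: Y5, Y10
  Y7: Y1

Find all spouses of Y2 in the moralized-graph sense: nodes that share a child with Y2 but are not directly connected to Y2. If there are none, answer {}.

{Y0, Y1, Y4, Y7, Y9, Y11}

Children of Y2: Y3, Y8.
  Y8's other parents are Y4, Y7, Y10.
  Y3 also has parents Y0, Y1, Y9, Y11.
Excluding nodes already adjacent to Y2 (Y3, Y5, Y8, Y10), the co-parent-only contribution is {Y0, Y1, Y4, Y7, Y9, Y11}.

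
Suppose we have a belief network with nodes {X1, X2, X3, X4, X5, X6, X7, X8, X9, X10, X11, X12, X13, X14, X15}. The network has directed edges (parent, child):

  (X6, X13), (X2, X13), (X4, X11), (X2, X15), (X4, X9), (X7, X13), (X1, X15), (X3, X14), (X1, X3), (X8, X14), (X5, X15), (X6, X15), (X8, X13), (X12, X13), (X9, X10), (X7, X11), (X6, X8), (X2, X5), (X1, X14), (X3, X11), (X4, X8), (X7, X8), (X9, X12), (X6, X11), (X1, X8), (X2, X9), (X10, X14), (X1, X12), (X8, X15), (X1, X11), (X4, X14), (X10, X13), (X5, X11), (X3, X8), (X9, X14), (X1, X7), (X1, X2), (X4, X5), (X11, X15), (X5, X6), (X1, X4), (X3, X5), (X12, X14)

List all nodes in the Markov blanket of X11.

Pa(X11) = {X1, X3, X4, X5, X6, X7}.
X11's children: X15.
Co-parents of X11 (other parents of its children):
  parents(X15) \ {X11} = {X1, X2, X5, X6, X8}.
MB(X11) = {X1, X2, X3, X4, X5, X6, X7, X8, X15}.

{X1, X2, X3, X4, X5, X6, X7, X8, X15}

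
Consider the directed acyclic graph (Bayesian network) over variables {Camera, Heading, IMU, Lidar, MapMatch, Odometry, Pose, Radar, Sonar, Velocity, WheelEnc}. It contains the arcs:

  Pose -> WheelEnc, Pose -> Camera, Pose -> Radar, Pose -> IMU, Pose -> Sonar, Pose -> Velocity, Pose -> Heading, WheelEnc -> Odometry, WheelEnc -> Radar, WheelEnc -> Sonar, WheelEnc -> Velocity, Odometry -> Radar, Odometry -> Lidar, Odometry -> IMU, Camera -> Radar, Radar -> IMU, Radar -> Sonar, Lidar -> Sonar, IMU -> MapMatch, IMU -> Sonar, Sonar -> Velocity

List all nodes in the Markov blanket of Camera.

By definition, MB(Camera) is built from Camera's parents, Camera's children, and the co-parents of Camera.
Ch(Camera) = {Radar}.
Camera's parents: Pose.
Co-parents of Camera (other parents of its children):
  Radar: Odometry, Pose, WheelEnc
So the Markov blanket of Camera is {Odometry, Pose, Radar, WheelEnc}.

{Odometry, Pose, Radar, WheelEnc}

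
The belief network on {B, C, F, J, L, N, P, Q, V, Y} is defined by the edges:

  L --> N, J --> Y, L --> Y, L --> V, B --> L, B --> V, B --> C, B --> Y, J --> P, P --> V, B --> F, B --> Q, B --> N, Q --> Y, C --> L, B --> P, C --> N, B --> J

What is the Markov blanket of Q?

Pa(Q) = {B}.
Q has child Y.
Co-parents of Q (other parents of its children):
  Y: B, J, L
Taking the union gives {B, J, L, Y}.

{B, J, L, Y}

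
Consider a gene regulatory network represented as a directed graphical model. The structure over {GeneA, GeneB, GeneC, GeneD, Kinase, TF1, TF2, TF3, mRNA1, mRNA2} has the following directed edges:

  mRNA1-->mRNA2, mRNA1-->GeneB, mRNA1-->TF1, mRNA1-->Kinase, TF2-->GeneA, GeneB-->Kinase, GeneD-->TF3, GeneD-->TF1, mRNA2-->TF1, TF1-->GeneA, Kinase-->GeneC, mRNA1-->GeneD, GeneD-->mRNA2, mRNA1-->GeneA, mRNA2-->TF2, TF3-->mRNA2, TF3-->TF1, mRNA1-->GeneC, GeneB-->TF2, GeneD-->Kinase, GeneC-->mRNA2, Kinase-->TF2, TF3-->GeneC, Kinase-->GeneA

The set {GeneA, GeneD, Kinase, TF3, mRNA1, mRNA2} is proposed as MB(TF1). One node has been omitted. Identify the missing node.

TF2

Recall MB(v) = parents ∪ children ∪ spouses, where spouses are the other parents of v's children.
TF1's parents: GeneD, TF3, mRNA1, mRNA2.
Children of TF1: GeneA.
Parents of each child, excluding TF1:
  parents(GeneA) \ {TF1} = {Kinase, TF2, mRNA1}.
MB(TF1) = {GeneA, GeneD, Kinase, TF2, TF3, mRNA1, mRNA2}.
Comparing with the claimed set, TF2 is missing.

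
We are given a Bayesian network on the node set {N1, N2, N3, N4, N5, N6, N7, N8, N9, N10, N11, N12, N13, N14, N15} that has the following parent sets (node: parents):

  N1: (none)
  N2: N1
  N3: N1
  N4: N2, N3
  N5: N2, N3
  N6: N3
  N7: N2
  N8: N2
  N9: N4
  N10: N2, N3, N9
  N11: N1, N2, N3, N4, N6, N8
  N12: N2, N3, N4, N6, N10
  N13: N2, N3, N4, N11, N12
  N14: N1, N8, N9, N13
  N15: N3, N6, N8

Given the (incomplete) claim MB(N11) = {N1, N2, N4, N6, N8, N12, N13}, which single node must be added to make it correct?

N3

Recall MB(v) = parents ∪ children ∪ spouses, where spouses are the other parents of v's children.
Pa(N11) = {N1, N2, N3, N4, N6, N8}.
N11's children: N13.
Other parents of N11's children:
  N13 also has parents N2, N3, N4, N12.
MB(N11) = {N1, N2, N3, N4, N6, N8, N12, N13}.
Comparing with the claimed set, N3 is missing.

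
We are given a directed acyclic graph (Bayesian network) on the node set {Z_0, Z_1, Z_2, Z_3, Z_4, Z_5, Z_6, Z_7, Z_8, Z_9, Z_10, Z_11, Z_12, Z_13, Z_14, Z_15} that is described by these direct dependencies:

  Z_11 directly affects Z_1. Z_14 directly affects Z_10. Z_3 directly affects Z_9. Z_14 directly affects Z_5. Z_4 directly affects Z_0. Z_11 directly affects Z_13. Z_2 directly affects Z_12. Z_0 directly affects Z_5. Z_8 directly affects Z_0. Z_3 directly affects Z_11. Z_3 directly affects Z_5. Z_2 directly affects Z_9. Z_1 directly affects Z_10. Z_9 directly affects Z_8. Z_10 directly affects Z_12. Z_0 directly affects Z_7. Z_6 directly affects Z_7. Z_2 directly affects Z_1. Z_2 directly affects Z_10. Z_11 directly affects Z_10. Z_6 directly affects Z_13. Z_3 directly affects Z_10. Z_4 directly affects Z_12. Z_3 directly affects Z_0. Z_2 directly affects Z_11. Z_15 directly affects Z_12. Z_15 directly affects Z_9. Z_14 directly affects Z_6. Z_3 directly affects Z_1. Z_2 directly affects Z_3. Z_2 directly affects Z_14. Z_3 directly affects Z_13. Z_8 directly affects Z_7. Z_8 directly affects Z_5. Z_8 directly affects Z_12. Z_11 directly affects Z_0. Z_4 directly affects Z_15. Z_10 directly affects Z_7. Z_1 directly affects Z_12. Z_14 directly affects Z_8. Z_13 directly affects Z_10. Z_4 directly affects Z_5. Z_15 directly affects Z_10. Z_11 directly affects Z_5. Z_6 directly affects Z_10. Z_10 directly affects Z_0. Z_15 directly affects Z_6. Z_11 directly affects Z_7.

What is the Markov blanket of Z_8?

Z_8's parents: Z_9, Z_14.
Children of Z_8: Z_0, Z_5, Z_7, Z_12.
Co-parents of Z_8 (other parents of its children):
  Z_12 also has parents Z_1, Z_2, Z_4, Z_10, Z_15.
  Z_0's other parents are Z_3, Z_4, Z_10, Z_11.
  Z_7 also has parents Z_0, Z_6, Z_10, Z_11.
  Z_5's other parents are Z_0, Z_3, Z_4, Z_11, Z_14.
So the Markov blanket of Z_8 is {Z_0, Z_1, Z_2, Z_3, Z_4, Z_5, Z_6, Z_7, Z_9, Z_10, Z_11, Z_12, Z_14, Z_15}.

{Z_0, Z_1, Z_2, Z_3, Z_4, Z_5, Z_6, Z_7, Z_9, Z_10, Z_11, Z_12, Z_14, Z_15}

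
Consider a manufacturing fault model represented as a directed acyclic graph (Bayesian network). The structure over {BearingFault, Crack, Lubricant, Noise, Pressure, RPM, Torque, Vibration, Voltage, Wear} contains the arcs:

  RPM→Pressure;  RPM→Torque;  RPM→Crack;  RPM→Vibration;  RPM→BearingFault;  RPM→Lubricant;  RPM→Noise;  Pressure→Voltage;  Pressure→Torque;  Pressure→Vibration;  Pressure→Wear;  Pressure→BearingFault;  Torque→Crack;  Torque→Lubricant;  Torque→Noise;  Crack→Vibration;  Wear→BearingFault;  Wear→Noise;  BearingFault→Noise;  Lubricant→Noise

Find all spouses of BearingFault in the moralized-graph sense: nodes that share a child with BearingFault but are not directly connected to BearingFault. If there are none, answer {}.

Children of BearingFault: Noise.
  parents(Noise) \ {BearingFault} = {Lubricant, RPM, Torque, Wear}.
Excluding nodes already adjacent to BearingFault (Noise, Pressure, RPM, Wear), the co-parent-only contribution is {Lubricant, Torque}.

{Lubricant, Torque}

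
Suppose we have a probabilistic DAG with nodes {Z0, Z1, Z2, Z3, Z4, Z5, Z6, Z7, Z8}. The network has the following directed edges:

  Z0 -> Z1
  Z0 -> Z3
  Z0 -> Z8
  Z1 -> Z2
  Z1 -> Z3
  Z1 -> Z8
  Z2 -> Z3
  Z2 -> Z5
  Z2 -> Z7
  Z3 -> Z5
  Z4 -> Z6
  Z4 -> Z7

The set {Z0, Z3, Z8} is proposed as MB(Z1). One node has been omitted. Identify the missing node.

Children of Z1: Z2, Z3, Z8.
Parents of Z1: Z0.
Other parents of Z1's children:
  Z2 has no other parent.
  parents(Z3) \ {Z1} = {Z0, Z2}.
  Z8 also has parent Z0.
MB(Z1) = {Z0, Z2, Z3, Z8}.
Comparing with the claimed set, Z2 is missing.

Z2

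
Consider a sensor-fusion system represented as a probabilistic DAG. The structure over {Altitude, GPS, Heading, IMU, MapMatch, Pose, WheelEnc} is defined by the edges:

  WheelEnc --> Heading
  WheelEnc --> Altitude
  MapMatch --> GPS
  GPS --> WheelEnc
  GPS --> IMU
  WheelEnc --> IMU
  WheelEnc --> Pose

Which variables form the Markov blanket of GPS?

{IMU, MapMatch, WheelEnc}

GPS has parent MapMatch.
GPS's children: IMU, WheelEnc.
Parents of each child, excluding GPS:
  WheelEnc: no additional parents.
  IMU's other parent is WheelEnc.
MB(GPS) = {IMU, MapMatch, WheelEnc}.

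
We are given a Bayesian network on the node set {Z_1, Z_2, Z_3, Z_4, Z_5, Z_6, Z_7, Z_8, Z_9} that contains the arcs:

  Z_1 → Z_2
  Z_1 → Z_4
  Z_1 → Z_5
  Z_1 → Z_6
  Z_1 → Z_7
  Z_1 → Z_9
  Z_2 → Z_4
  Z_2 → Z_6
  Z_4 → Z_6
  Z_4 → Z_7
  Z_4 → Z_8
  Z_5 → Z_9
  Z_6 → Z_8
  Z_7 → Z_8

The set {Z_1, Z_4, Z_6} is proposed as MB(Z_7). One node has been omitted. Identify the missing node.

Z_8

Z_7 has parents Z_1, Z_4.
Z_7 has child Z_8.
Co-parents of Z_7 (other parents of its children):
  Z_8: Z_4, Z_6
MB(Z_7) = {Z_1, Z_4, Z_6, Z_8}.
Comparing with the claimed set, Z_8 is missing.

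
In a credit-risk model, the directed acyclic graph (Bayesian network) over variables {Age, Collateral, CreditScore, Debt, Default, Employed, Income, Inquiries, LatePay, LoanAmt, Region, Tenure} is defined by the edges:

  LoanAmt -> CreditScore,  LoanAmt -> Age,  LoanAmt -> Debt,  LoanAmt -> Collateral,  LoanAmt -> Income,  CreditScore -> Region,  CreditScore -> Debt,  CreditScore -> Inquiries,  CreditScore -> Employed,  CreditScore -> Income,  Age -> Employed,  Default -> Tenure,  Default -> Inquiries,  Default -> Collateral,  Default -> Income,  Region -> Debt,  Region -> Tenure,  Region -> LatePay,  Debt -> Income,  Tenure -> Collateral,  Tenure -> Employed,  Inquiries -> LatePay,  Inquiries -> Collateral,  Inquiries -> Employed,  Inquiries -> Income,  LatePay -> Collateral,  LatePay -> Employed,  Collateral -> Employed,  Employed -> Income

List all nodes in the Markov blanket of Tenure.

{Age, Collateral, CreditScore, Default, Employed, Inquiries, LatePay, LoanAmt, Region}

Ch(Tenure) = {Collateral, Employed}.
Parents of Tenure: Default, Region.
Co-parents of Tenure (other parents of its children):
  Collateral also has parents Default, Inquiries, LatePay, LoanAmt.
  Employed's other parents are Age, Collateral, CreditScore, Inquiries, LatePay.
Union: {Default, Region} ∪ {Collateral, Employed} ∪ {Age, Collateral, CreditScore, Default, Inquiries, LatePay, LoanAmt} = {Age, Collateral, CreditScore, Default, Employed, Inquiries, LatePay, LoanAmt, Region}.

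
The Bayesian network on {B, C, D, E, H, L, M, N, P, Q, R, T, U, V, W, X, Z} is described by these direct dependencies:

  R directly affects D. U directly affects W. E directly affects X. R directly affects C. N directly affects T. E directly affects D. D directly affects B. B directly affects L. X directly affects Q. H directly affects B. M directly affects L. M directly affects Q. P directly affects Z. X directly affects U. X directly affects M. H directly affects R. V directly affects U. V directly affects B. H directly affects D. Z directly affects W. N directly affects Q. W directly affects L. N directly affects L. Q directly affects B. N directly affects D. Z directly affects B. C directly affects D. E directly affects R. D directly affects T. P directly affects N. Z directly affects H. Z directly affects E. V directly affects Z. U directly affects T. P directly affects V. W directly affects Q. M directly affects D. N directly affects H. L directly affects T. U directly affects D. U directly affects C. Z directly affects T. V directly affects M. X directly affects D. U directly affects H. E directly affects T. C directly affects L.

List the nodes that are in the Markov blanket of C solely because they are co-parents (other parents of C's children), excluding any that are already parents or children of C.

Children of C: D, L.
  D's other parents are E, H, M, N, R, U, X.
  L's other parents are B, M, N, W.
Excluding nodes already adjacent to C (D, L, R, U), the co-parent-only contribution is {B, E, H, M, N, W, X}.

{B, E, H, M, N, W, X}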